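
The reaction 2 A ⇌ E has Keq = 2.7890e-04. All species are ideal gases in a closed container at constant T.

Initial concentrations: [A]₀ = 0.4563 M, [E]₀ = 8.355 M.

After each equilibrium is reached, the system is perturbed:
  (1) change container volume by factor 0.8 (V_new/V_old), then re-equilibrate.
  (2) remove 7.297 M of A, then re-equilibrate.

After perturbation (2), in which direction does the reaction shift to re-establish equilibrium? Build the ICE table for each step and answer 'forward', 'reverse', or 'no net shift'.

Q₀ = 40.13 vs Keq = 2.7890e-04 ⇒ Q>K, reverse
Step 1:
                   A          E
  init        0.4563      8.355
  Δ            16.55     -8.274
  eq           17.01    0.08065
  solve Keq expr → x = -8.274; check Q = 2.7890e-04
Then change container volume by factor 0.8 (V_new/V_old).
Step 2:
                   A          E
  init         21.26     0.1008
  Δ         -0.04924    0.02462
  eq           21.21     0.1254
  solve Keq expr → x = 0.02462; check Q = 2.7890e-04
Then remove 7.297 M of A.
Step 3:
                   A          E
  init         13.91     0.1254
  Δ           0.1407   -0.07037
  eq           14.05    0.05506
  solve Keq expr → x = -0.07037; check Q = 2.7890e-04

Direction: reverse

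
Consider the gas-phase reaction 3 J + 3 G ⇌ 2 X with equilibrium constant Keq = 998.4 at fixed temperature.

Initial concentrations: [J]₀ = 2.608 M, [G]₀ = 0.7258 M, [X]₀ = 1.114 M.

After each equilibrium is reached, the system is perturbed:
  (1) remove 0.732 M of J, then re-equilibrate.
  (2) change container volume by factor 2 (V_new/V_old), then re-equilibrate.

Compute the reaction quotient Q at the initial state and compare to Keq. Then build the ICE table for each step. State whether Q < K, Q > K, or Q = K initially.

Q₀ = 0.183; Q < K (proceeds forward)

Q₀ = 0.183 vs Keq = 998.4 ⇒ Q<K, forward
Step 1:
                  J         G         X
  I           2.608    0.7258     1.114
  C         -0.6571   -0.6571     0.438
  E           1.951   0.06875     1.552
  solve Keq expr → x = 0.219; check Q = 998.4
Then remove 0.732 M of J.
Step 2:
                  J         G         X
  I           1.219   0.06875     1.552
  C         0.03692   0.03692  -0.02461
  E           1.256    0.1057     1.527
  solve Keq expr → x = -0.01231; check Q = 998.4
Then change container volume by factor 2 (V_new/V_old).
Step 3:
                  J         G         X
  I          0.6279   0.05283    0.7637
  C         0.06355   0.06355  -0.04237
  E          0.6915    0.1164    0.7213
  solve Keq expr → x = -0.02118; check Q = 998.4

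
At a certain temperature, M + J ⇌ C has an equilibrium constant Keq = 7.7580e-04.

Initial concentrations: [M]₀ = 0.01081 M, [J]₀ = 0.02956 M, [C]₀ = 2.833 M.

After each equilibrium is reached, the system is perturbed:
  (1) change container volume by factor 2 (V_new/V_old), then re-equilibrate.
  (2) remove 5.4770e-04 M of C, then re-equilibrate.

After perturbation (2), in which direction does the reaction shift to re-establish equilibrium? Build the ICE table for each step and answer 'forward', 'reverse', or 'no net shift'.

Direction: forward

Q₀ = 8866 vs Keq = 7.7580e-04 ⇒ Q>K, reverse
Step 1:
                   M          J          C
  I          0.01081    0.02956      2.833
  C            2.827      2.827     -2.827
  E            2.838      2.856   0.006288
  solve Keq expr → x = -2.827; check Q = 7.7580e-04
Then change container volume by factor 2 (V_new/V_old).
Step 2:
                   M          J          C
  I            1.419      1.428   0.003144
  C         0.001568   0.001568  -0.001568
  E             1.42       1.43   0.001575
  solve Keq expr → x = -0.001568; check Q = 7.7580e-04
Then remove 5.4770e-04 M of C.
Step 3:
                   M          J          C
  I             1.42       1.43   0.001028
  C       -5.4649e-04 -5.4649e-04 5.4649e-04
  E             1.42      1.429   0.001574
  solve Keq expr → x = 5.4649e-04; check Q = 7.7580e-04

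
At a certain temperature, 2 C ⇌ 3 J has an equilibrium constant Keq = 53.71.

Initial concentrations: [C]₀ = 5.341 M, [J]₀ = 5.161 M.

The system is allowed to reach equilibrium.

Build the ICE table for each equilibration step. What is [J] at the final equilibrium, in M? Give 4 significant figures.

[J]_eq = 8.288 M

Q₀ = 4.819 vs Keq = 53.71 ⇒ Q<K, forward
Step 1:
                   C          J
  Initial      5.341      5.161
  Change      -2.085      3.127
  Equil        3.256      8.288
  solve Keq expr → x = 1.042; check Q = 53.71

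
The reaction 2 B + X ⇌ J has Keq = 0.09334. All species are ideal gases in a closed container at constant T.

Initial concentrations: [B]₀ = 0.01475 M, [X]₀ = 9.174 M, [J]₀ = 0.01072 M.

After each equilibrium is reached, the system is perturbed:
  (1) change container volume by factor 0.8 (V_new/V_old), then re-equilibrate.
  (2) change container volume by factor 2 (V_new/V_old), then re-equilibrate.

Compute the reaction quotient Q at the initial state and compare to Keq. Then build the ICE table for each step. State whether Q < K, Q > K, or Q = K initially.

Q₀ = 5.371 vs Keq = 0.09334 ⇒ Q>K, reverse
Step 1:
                  B         X         J
  init      0.01475     9.174   0.01072
  Δ         0.01944  0.009718 -0.009718
  eq        0.03419     9.184  0.001002
  solve Keq expr → x = -0.009718; check Q = 0.09334
Then change container volume by factor 0.8 (V_new/V_old).
Step 2:
                  B         X         J
  init      0.04273     11.48  0.001252
  Δ       -0.001193 -5.9657e-04 5.9657e-04
  eq        0.04154     11.48  0.001849
  solve Keq expr → x = 5.9657e-04; check Q = 0.09334
Then change container volume by factor 2 (V_new/V_old).
Step 3:
                  B         X         J
  init      0.02077      5.74 9.2443e-04
  Δ        0.001326 6.6285e-04 -6.6285e-04
  eq         0.0221      5.74 2.6158e-04
  solve Keq expr → x = -6.6285e-04; check Q = 0.09334

Q₀ = 5.371; Q > K (proceeds reverse)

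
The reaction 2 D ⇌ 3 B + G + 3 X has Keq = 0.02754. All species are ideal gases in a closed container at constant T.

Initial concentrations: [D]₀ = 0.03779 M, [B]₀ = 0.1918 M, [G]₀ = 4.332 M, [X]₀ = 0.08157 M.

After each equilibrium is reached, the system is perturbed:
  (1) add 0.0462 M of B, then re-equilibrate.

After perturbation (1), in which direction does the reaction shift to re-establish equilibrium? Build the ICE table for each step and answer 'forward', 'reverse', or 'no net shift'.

Q₀ = 0.01162 vs Keq = 0.02754 ⇒ Q<K, forward
Step 1:
                  D         B         G         X
  init      0.03779    0.1918     4.332   0.08157
  Δ       -0.006482  0.009722  0.003241  0.009722
  eq        0.03131    0.2015     4.335   0.09129
  solve Keq expr → x = 0.003241; check Q = 0.02754
Then add 0.0462 M of B.
Step 2:
                  D         B         G         X
  init      0.03131    0.2477     4.335   0.09129
  Δ        0.004788 -0.007182 -0.002394 -0.007182
  eq         0.0361    0.2405     4.333   0.08411
  solve Keq expr → x = -0.002394; check Q = 0.02754

Direction: reverse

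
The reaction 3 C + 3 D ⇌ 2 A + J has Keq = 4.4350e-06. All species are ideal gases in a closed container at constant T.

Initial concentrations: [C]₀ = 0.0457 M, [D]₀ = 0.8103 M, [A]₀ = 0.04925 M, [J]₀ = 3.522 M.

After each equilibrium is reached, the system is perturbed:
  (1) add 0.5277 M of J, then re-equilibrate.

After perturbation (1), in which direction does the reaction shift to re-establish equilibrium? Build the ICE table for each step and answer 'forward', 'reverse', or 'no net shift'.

Direction: reverse

Q₀ = 168.2 vs Keq = 4.4350e-06 ⇒ Q>K, reverse
Step 1:
                    C           D           A           J
  Initial      0.0457      0.8103     0.04925       3.522
  Change      0.07382     0.07382    -0.04921    -0.02461
  Equil        0.1195      0.8841  3.8680e-05       3.497
  solve Keq expr → x = -0.02461; check Q = 4.4350e-06
Then add 0.5277 M of J.
Step 2:
                    C           D           A           J
  Initial      0.1195      0.8841  3.8680e-05       4.025
  Change   3.9338e-06  3.9338e-06 -2.6225e-06 -1.3113e-06
  Equil        0.1195      0.8841  3.6057e-05       4.025
  solve Keq expr → x = -1.3113e-06; check Q = 4.4350e-06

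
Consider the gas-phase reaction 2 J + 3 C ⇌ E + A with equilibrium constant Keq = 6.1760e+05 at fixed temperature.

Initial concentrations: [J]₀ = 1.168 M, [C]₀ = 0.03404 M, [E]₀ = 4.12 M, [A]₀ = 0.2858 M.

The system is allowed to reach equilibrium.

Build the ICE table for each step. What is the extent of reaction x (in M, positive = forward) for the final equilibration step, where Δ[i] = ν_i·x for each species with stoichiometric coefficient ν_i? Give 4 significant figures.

x = 0.007552 M

Q₀ = 2.1883e+04 vs Keq = 6.1760e+05 ⇒ Q<K, forward
Step 1:
                  J         C         E         A
  I           1.168   0.03404      4.12    0.2858
  C         -0.0151  -0.02266  0.007552  0.007552
  E           1.153   0.01138     4.128    0.2934
  solve Keq expr → x = 0.007552; check Q = 6.1760e+05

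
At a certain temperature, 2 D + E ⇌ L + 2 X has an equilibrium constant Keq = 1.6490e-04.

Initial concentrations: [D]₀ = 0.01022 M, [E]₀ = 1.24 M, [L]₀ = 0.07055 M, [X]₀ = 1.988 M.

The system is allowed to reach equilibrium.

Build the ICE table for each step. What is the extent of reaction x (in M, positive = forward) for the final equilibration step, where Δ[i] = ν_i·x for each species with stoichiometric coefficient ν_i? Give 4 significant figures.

x = -0.07055 M

Q₀ = 2153 vs Keq = 1.6490e-04 ⇒ Q>K, reverse
Step 1:
                    D           E           L           X
  Initial     0.01022        1.24     0.07055       1.988
  Change       0.1411     0.07055    -0.07055     -0.1411
  Equil        0.1513       1.311  1.4506e-06       1.847
  solve Keq expr → x = -0.07055; check Q = 1.6490e-04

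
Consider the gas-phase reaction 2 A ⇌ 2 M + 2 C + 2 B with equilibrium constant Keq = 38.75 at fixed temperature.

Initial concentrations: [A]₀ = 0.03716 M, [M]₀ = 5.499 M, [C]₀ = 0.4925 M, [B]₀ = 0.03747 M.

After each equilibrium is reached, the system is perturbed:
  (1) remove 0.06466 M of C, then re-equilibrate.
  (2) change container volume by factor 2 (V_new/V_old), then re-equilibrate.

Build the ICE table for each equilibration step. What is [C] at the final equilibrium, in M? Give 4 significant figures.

Q₀ = 7.458 vs Keq = 38.75 ⇒ Q<K, forward
Step 1:
                  A         M         C         B
  I         0.03716     5.499    0.4925   0.03747
  C        -0.01405   0.01405   0.01405   0.01405
  E         0.02311     5.513    0.5065   0.05152
  solve Keq expr → x = 0.007024; check Q = 38.75
Then remove 0.06466 M of C.
Step 2:
                  A         M         C         B
  I         0.02311     5.513    0.4419   0.05152
  C       -0.002045  0.002045  0.002045  0.002045
  E         0.02107     5.515    0.4439   0.05356
  solve Keq expr → x = 0.001023; check Q = 38.75
Then change container volume by factor 2 (V_new/V_old).
Step 3:
                  A         M         C         B
  I         0.01053     2.758     0.222   0.02678
  C       -0.007088  0.007088  0.007088  0.007088
  E        0.003445     2.765    0.2291   0.03387
  solve Keq expr → x = 0.003544; check Q = 38.75

[C]_eq = 0.2291 M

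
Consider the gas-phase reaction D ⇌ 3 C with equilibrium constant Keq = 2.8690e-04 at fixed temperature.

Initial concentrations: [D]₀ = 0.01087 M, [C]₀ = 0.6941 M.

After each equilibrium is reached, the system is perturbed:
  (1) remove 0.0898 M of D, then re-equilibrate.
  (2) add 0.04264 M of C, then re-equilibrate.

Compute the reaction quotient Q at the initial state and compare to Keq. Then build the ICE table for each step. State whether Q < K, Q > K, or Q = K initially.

Q₀ = 30.76; Q > K (proceeds reverse)

Q₀ = 30.76 vs Keq = 2.8690e-04 ⇒ Q>K, reverse
Step 1:
                   D          C
  I          0.01087     0.6941
  C           0.2179    -0.6538
  E           0.2288    0.04034
  solve Keq expr → x = -0.2179; check Q = 2.8690e-04
Then remove 0.0898 M of D.
Step 2:
                   D          C
  I            0.139    0.04034
  C         0.002004  -0.006011
  E            0.141    0.03433
  solve Keq expr → x = -0.002004; check Q = 2.8690e-04
Then add 0.04264 M of C.
Step 3:
                   D          C
  I            0.141    0.07697
  C          0.01385   -0.04155
  E           0.1548    0.03542
  solve Keq expr → x = -0.01385; check Q = 2.8690e-04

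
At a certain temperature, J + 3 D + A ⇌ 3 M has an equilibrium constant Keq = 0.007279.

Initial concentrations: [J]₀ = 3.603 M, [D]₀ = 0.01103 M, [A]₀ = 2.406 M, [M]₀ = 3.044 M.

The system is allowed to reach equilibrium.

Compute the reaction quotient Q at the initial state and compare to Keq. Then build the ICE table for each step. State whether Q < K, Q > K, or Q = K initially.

Q₀ = 2.4246e+06 vs Keq = 0.007279 ⇒ Q>K, reverse
Step 1:
                  J         D         A         M
  I           3.603   0.01103     2.406     3.044
  C          0.6941     2.082    0.6941    -2.082
  E           4.297     2.093       3.1    0.9617
  solve Keq expr → x = -0.6941; check Q = 0.007279

Q₀ = 2.4246e+06; Q > K (proceeds reverse)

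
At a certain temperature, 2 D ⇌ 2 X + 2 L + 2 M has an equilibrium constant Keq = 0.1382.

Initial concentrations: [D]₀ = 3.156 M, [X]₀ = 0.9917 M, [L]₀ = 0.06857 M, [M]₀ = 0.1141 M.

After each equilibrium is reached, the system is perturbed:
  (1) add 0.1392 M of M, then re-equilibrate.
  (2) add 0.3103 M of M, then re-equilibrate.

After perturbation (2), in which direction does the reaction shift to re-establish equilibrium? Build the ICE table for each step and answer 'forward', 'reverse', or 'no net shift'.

Direction: reverse

Q₀ = 6.0440e-06 vs Keq = 0.1382 ⇒ Q<K, forward
Step 1:
                   D          X          L          M
  Initial      3.156     0.9917    0.06857     0.1141
  Change     -0.6589     0.6589     0.6589     0.6589
  Equil        2.497      1.651     0.7275      0.773
  solve Keq expr → x = 0.3295; check Q = 0.1382
Then add 0.1392 M of M.
Step 2:
                   D          X          L          M
  Initial      2.497      1.651     0.7275     0.9122
  Change     0.04655   -0.04655   -0.04655   -0.04655
  Equil        2.544      1.604      0.681     0.8657
  solve Keq expr → x = -0.02327; check Q = 0.1382
Then add 0.3103 M of M.
Step 3:
                   D          X          L          M
  Initial      2.544      1.604      0.681      1.176
  Change     0.08793   -0.08793   -0.08793   -0.08793
  Equil        2.632      1.516      0.593      1.088
  solve Keq expr → x = -0.04397; check Q = 0.1382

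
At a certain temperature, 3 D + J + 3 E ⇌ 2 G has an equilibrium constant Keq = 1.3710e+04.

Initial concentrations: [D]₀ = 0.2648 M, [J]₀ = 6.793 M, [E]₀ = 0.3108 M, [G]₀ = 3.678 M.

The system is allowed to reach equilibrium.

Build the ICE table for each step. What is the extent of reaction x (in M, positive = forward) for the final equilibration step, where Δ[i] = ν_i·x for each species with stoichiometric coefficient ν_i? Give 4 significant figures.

x = 0.01883 M

Q₀ = 3572 vs Keq = 1.3710e+04 ⇒ Q<K, forward
Step 1:
                  D         J         E         G
  init       0.2648     6.793    0.3108     3.678
  Δ        -0.05649  -0.01883  -0.05649   0.03766
  eq         0.2083     6.774    0.2543     3.716
  solve Keq expr → x = 0.01883; check Q = 1.3710e+04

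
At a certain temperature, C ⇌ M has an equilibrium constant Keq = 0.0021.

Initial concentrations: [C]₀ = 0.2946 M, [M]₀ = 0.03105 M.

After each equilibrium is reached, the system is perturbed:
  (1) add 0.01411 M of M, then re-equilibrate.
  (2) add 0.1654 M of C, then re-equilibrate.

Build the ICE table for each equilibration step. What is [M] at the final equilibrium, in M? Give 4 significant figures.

Q₀ = 0.1054 vs Keq = 0.0021 ⇒ Q>K, reverse
Step 1:
                   C          M
  I           0.2946    0.03105
  C          0.03037   -0.03037
  E            0.325 6.8243e-04
  solve Keq expr → x = -0.03037; check Q = 0.0021
Then add 0.01411 M of M.
Step 2:
                   C          M
  I            0.325    0.01479
  C          0.01408   -0.01408
  E            0.339 7.1200e-04
  solve Keq expr → x = -0.01408; check Q = 0.0021
Then add 0.1654 M of C.
Step 3:
                   C          M
  I           0.5044 7.1200e-04
  C       -3.4661e-04 3.4661e-04
  E           0.5041   0.001059
  solve Keq expr → x = 3.4661e-04; check Q = 0.0021

[M]_eq = 0.001059 M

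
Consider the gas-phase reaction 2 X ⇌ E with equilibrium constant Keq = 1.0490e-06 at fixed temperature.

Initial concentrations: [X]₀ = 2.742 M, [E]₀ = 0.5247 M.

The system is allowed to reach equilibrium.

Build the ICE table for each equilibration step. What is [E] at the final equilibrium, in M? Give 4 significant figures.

[E]_eq = 1.5079e-05 M

Q₀ = 0.06979 vs Keq = 1.0490e-06 ⇒ Q>K, reverse
Step 1:
                  X         E
  I           2.742    0.5247
  C           1.049   -0.5247
  E           3.791 1.5079e-05
  solve Keq expr → x = -0.5247; check Q = 1.0490e-06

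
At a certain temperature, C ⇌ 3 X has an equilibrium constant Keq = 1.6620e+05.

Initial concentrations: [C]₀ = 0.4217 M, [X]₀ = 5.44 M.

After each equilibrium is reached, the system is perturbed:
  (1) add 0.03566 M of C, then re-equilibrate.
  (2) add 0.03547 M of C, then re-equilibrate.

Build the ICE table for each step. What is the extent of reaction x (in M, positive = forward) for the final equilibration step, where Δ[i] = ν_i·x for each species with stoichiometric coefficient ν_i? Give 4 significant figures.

x = 0.03538 M

Q₀ = 381.8 vs Keq = 1.6620e+05 ⇒ Q<K, forward
Step 1:
                  C         X
  init       0.4217      5.44
  Δ         -0.4199      1.26
  eq       0.001809       6.7
  solve Keq expr → x = 0.4199; check Q = 1.6620e+05
Then add 0.03566 M of C.
Step 2:
                  C         X
  init      0.03747       6.7
  Δ        -0.03557    0.1067
  eq       0.001897     6.806
  solve Keq expr → x = 0.03557; check Q = 1.6620e+05
Then add 0.03547 M of C.
Step 3:
                  C         X
  init      0.03737     6.806
  Δ        -0.03538    0.1061
  eq       0.001987     6.913
  solve Keq expr → x = 0.03538; check Q = 1.6620e+05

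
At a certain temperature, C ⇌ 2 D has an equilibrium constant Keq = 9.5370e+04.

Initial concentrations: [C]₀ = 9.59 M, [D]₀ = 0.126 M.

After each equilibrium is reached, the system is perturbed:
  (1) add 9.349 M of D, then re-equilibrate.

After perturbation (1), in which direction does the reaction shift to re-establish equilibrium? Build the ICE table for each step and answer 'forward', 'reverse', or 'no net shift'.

Q₀ = 0.001655 vs Keq = 9.5370e+04 ⇒ Q<K, forward
Step 1:
                   C          D
  init          9.59      0.126
  Δ           -9.586      19.17
  eq        0.003905       19.3
  solve Keq expr → x = 9.586; check Q = 9.5370e+04
Then add 9.349 M of D.
Step 2:
                   C          D
  init      0.003905      28.65
  Δ         0.004694  -0.009389
  eq        0.008599      28.64
  solve Keq expr → x = -0.004694; check Q = 9.5370e+04

Direction: reverse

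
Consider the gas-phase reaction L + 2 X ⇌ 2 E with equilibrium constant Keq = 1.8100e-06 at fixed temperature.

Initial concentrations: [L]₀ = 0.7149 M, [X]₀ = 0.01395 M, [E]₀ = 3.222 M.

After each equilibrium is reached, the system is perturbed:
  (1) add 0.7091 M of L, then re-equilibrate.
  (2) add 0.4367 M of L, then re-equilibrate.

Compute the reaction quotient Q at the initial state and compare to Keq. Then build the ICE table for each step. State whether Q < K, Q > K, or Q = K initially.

Q₀ = 7.4620e+04; Q > K (proceeds reverse)

Q₀ = 7.4620e+04 vs Keq = 1.8100e-06 ⇒ Q>K, reverse
Step 1:
                   L          X          E
  init        0.7149    0.01395      3.222
  Δ            1.608      3.215     -3.215
  eq           2.323      3.229   0.006621
  solve Keq expr → x = -1.608; check Q = 1.8100e-06
Then add 0.7091 M of L.
Step 2:
                   L          X          E
  init         3.032      3.229   0.006621
  Δ       -4.7037e-04 -9.4073e-04 9.4073e-04
  eq           3.031      3.228   0.007562
  solve Keq expr → x = 4.7037e-04; check Q = 1.8100e-06
Then add 0.4367 M of L.
Step 3:
                   L          X          E
  init         3.468      3.228   0.007562
  Δ       -2.6239e-04 -5.2477e-04 5.2477e-04
  eq           3.468      3.228   0.008087
  solve Keq expr → x = 2.6239e-04; check Q = 1.8100e-06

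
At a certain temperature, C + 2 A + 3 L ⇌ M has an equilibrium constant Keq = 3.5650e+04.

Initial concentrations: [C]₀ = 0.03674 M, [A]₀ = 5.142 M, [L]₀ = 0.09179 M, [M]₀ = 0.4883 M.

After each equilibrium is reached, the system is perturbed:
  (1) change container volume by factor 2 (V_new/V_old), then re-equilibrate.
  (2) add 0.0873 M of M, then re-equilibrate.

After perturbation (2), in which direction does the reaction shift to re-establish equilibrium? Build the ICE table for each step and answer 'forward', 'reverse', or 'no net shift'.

Direction: reverse

Q₀ = 650 vs Keq = 3.5650e+04 ⇒ Q<K, forward
Step 1:
                   C          A          L          M
  Initial    0.03674      5.142    0.09179     0.4883
  Change    -0.01995   -0.03989   -0.05984    0.01995
  Equil      0.01679      5.102    0.03195     0.5082
  solve Keq expr → x = 0.01995; check Q = 3.5650e+04
Then change container volume by factor 2 (V_new/V_old).
Step 2:
                   C          A          L          M
  Initial   0.008397      2.551    0.01597     0.2541
  Change    0.008001      0.016      0.024  -0.008001
  Equil       0.0164      2.567    0.03998     0.2461
  solve Keq expr → x = -0.008001; check Q = 3.5650e+04
Then add 0.0873 M of M.
Step 3:
                   C          A          L          M
  Initial     0.0164      2.567    0.03998     0.3334
  Change    0.001084   0.002168   0.003252  -0.001084
  Equil      0.01748      2.569    0.04323     0.3323
  solve Keq expr → x = -0.001084; check Q = 3.5650e+04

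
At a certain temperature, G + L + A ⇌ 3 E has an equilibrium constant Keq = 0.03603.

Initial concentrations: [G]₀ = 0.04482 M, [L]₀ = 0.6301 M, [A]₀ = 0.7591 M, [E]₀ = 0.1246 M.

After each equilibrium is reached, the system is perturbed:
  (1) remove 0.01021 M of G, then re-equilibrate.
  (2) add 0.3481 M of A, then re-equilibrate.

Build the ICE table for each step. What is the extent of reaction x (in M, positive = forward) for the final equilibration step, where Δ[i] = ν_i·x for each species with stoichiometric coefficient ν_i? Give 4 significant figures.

x = 0.003172 M

Q₀ = 0.09023 vs Keq = 0.03603 ⇒ Q>K, reverse
Step 1:
                  G         L         A         E
  I         0.04482    0.6301    0.7591    0.1246
  C        0.008792  0.008792  0.008792  -0.02638
  E         0.05361    0.6389    0.7679   0.09822
  solve Keq expr → x = -0.008792; check Q = 0.03603
Then remove 0.01021 M of G.
Step 2:
                  G         L         A         E
  I          0.0434    0.6389    0.7679   0.09822
  C        0.001766  0.001766  0.001766 -0.005298
  E         0.04517    0.6407    0.7697   0.09293
  solve Keq expr → x = -0.001766; check Q = 0.03603
Then add 0.3481 M of A.
Step 3:
                  G         L         A         E
  I         0.04517    0.6407     1.118   0.09293
  C       -0.003172 -0.003172 -0.003172  0.009517
  E           0.042    0.6375     1.115    0.1024
  solve Keq expr → x = 0.003172; check Q = 0.03603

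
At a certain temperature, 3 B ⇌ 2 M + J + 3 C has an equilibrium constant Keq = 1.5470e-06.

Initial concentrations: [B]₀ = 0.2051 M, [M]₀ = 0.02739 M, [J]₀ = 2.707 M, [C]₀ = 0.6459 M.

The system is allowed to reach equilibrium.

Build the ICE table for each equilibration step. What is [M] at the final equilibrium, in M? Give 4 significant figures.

[M]_eq = 1.9632e-04 M

Q₀ = 0.06343 vs Keq = 1.5470e-06 ⇒ Q>K, reverse
Step 1:
                    B           M           J           C
  init         0.2051     0.02739       2.707      0.6459
  Δ           0.04079    -0.02719     -0.0136    -0.04079
  eq           0.2459  1.9632e-04       2.693      0.6051
  solve Keq expr → x = -0.0136; check Q = 1.5470e-06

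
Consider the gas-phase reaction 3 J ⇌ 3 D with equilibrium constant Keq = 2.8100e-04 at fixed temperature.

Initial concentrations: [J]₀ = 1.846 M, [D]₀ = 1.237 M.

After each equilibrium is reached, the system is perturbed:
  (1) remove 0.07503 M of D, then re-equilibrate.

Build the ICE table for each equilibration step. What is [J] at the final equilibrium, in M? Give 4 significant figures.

Q₀ = 0.3009 vs Keq = 2.8100e-04 ⇒ Q>K, reverse
Step 1:
                    J           D
  Initial       1.846       1.237
  Change        1.047      -1.047
  Equil         2.893      0.1895
  solve Keq expr → x = -0.3492; check Q = 2.8100e-04
Then remove 0.07503 M of D.
Step 2:
                    J           D
  Initial       2.893      0.1145
  Change     -0.07042     0.07042
  Equil         2.823      0.1849
  solve Keq expr → x = 0.02347; check Q = 2.8100e-04

[J]_eq = 2.823 M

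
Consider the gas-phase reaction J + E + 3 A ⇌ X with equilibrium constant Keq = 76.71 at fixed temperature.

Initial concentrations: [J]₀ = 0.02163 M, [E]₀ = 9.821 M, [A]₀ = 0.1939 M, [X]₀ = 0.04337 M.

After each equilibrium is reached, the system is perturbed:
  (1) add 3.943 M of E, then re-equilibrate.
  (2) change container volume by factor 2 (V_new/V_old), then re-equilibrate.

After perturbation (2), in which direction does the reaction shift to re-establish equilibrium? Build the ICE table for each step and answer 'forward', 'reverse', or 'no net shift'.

Direction: reverse

Q₀ = 28.01 vs Keq = 76.71 ⇒ Q<K, forward
Step 1:
                    J           E           A           X
  I           0.02163       9.821      0.1939     0.04337
  C         -0.007858   -0.007858    -0.02357    0.007858
  E           0.01377       9.813      0.1703     0.05123
  solve Keq expr → x = 0.007858; check Q = 76.71
Then add 3.943 M of E.
Step 2:
                    J           E           A           X
  I           0.01377       13.76      0.1703     0.05123
  C         -0.002218   -0.002218   -0.006655    0.002218
  E           0.01155       13.75      0.1637     0.05345
  solve Keq expr → x = 0.002218; check Q = 76.71
Then change container volume by factor 2 (V_new/V_old).
Step 3:
                    J           E           A           X
  I          0.005777       6.877     0.08184     0.02672
  C           0.01179     0.01179     0.03536    -0.01179
  E           0.01756       6.889      0.1172     0.01494
  solve Keq expr → x = -0.01179; check Q = 76.71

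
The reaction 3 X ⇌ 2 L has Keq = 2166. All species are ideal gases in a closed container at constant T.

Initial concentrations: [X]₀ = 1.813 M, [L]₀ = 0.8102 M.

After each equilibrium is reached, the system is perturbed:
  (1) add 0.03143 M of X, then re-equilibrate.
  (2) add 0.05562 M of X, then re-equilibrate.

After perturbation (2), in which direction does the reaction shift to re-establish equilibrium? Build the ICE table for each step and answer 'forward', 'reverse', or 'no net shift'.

Q₀ = 0.1102 vs Keq = 2166 ⇒ Q<K, forward
Step 1:
                  X         L
  I           1.813    0.8102
  C          -1.693     1.129
  E          0.1202     1.939
  solve Keq expr → x = 0.5643; check Q = 2166
Then add 0.03143 M of X.
Step 2:
                  X         L
  I          0.1516     1.939
  C        -0.03059   0.02039
  E           0.121     1.959
  solve Keq expr → x = 0.0102; check Q = 2166
Then add 0.05562 M of X.
Step 3:
                  X         L
  I          0.1766     1.959
  C        -0.05414   0.03609
  E          0.1225     1.995
  solve Keq expr → x = 0.01805; check Q = 2166

Direction: forward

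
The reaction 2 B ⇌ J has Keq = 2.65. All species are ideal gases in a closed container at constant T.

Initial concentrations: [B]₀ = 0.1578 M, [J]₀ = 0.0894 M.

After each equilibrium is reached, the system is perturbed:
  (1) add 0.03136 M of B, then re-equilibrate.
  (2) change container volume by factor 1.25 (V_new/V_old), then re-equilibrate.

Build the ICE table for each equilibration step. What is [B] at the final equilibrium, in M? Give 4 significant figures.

Q₀ = 3.59 vs Keq = 2.65 ⇒ Q>K, reverse
Step 1:
                  B         J
  Initial    0.1578    0.0894
  Change    0.01695 -0.008475
  Equil      0.1748   0.08092
  solve Keq expr → x = -0.008475; check Q = 2.65
Then add 0.03136 M of B.
Step 2:
                  B         J
  Initial    0.2061   0.08092
  Change   -0.02058   0.01029
  Equil      0.1855   0.09122
  solve Keq expr → x = 0.01029; check Q = 2.65
Then change container volume by factor 1.25 (V_new/V_old).
Step 3:
                  B         J
  Initial    0.1484   0.07297
  Change    0.01109 -0.005545
  Equil      0.1595   0.06743
  solve Keq expr → x = -0.005545; check Q = 2.65

[B]_eq = 0.1595 M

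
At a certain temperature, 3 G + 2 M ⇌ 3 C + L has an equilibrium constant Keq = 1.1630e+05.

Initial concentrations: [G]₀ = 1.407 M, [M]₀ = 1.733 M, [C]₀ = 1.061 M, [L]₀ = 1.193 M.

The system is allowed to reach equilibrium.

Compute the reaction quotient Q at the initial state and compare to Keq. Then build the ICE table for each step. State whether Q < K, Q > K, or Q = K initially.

Q₀ = 0.1703; Q < K (proceeds forward)

Q₀ = 0.1703 vs Keq = 1.1630e+05 ⇒ Q<K, forward
Step 1:
                   G          M          C          L
  I            1.407      1.733      1.061      1.193
  C           -1.342    -0.8945      1.342     0.4472
  E          0.06528     0.8385      2.403       1.64
  solve Keq expr → x = 0.4472; check Q = 1.1630e+05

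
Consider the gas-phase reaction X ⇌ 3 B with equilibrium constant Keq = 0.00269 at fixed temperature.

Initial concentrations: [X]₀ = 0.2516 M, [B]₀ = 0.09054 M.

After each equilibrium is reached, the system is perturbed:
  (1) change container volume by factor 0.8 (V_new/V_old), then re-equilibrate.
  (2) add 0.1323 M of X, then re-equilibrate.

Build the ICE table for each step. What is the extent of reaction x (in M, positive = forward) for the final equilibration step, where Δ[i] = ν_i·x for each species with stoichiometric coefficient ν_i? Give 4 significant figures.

Q₀ = 0.00295 vs Keq = 0.00269 ⇒ Q>K, reverse
Step 1:
                  X         B
  Initial    0.2516   0.09054
  Change  8.7973e-04 -0.002639
  Equil      0.2525    0.0879
  solve Keq expr → x = -8.7973e-04; check Q = 0.00269
Then change container volume by factor 0.8 (V_new/V_old).
Step 2:
                  X         B
  Initial    0.3156    0.1099
  Change     0.0049   -0.0147
  Equil      0.3205   0.09518
  solve Keq expr → x = -0.0049; check Q = 0.00269
Then add 0.1323 M of X.
Step 3:
                  X         B
  Initial    0.4528   0.09518
  Change  -0.003774   0.01132
  Equil       0.449    0.1065
  solve Keq expr → x = 0.003774; check Q = 0.00269

x = 0.003774 M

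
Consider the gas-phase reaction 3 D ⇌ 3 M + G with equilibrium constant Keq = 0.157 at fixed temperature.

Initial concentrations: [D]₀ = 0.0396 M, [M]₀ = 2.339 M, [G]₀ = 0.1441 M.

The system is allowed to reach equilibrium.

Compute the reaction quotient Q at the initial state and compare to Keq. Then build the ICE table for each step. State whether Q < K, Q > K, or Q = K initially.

Q₀ = 2.9694e+04 vs Keq = 0.157 ⇒ Q>K, reverse
Step 1:
                   D          M          G
  I           0.0396      2.339     0.1441
  C           0.4255    -0.4255    -0.1418
  E           0.4651      1.913   0.002255
  solve Keq expr → x = -0.1418; check Q = 0.157

Q₀ = 2.9694e+04; Q > K (proceeds reverse)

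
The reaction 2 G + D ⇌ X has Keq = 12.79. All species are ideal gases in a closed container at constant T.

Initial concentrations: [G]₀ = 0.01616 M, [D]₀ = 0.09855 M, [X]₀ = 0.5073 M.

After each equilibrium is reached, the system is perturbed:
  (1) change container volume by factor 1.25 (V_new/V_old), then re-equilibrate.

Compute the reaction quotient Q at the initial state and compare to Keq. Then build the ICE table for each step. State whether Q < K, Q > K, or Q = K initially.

Q₀ = 1.9712e+04; Q > K (proceeds reverse)

Q₀ = 1.9712e+04 vs Keq = 12.79 ⇒ Q>K, reverse
Step 1:
                    G           D           X
  Initial     0.01616     0.09855      0.5073
  Change       0.3122      0.1561     -0.1561
  Equil        0.3284      0.2547      0.3512
  solve Keq expr → x = -0.1561; check Q = 12.79
Then change container volume by factor 1.25 (V_new/V_old).
Step 2:
                    G           D           X
  Initial      0.2627      0.2037       0.281
  Change      0.03957     0.01978    -0.01978
  Equil        0.3023      0.2235      0.2612
  solve Keq expr → x = -0.01978; check Q = 12.79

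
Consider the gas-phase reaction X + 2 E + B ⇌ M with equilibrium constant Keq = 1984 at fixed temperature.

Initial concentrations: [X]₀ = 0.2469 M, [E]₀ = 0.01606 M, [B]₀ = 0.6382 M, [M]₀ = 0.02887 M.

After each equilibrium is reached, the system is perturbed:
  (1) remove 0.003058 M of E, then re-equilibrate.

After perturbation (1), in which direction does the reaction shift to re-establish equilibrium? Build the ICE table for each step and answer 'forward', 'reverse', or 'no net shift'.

Q₀ = 710.4 vs Keq = 1984 ⇒ Q<K, forward
Step 1:
                   X          E          B          M
  Initial     0.2469    0.01606     0.6382    0.02887
  Change   -0.002944  -0.005888  -0.002944   0.002944
  Equil        0.244    0.01017     0.6353    0.03181
  solve Keq expr → x = 0.002944; check Q = 1984
Then remove 0.003058 M of E.
Step 2:
                   X          E          B          M
  Initial      0.244   0.007114     0.6353    0.03181
  Change    0.001397   0.002793   0.001397  -0.001397
  Equil       0.2454   0.009907     0.6367    0.03042
  solve Keq expr → x = -0.001397; check Q = 1984

Direction: reverse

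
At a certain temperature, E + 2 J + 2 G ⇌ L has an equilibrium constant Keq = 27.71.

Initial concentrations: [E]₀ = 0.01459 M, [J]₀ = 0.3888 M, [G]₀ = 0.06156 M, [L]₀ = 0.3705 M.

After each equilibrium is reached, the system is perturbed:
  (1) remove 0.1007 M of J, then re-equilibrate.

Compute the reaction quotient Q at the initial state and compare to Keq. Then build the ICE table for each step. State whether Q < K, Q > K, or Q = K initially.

Q₀ = 4.4329e+04; Q > K (proceeds reverse)

Q₀ = 4.4329e+04 vs Keq = 27.71 ⇒ Q>K, reverse
Step 1:
                  E         J         G         L
  I         0.01459    0.3888   0.06156    0.3705
  C          0.1411    0.2822    0.2822   -0.1411
  E          0.1557     0.671    0.3437    0.2294
  solve Keq expr → x = -0.1411; check Q = 27.71
Then remove 0.1007 M of J.
Step 2:
                  E         J         G         L
  I          0.1557    0.5703    0.3437    0.2294
  C         0.01128   0.02257   0.02257  -0.01128
  E           0.167    0.5928    0.3663    0.2181
  solve Keq expr → x = -0.01128; check Q = 27.71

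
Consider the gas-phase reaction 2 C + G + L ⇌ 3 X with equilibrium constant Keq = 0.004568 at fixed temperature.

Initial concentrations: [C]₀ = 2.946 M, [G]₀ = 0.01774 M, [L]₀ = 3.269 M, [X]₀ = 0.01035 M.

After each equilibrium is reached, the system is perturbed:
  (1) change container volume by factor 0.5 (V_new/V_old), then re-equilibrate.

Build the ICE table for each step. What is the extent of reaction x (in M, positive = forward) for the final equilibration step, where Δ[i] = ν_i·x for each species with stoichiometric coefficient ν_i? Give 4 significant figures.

x = 0.001423 M

Q₀ = 2.2029e-06 vs Keq = 0.004568 ⇒ Q<K, forward
Step 1:
                   C          G          L          X
  I            2.946    0.01774      3.269    0.01035
  C         -0.03227   -0.01613   -0.01613     0.0484
  E            2.914   0.001607      3.253    0.05875
  solve Keq expr → x = 0.01613; check Q = 0.004568
Then change container volume by factor 0.5 (V_new/V_old).
Step 2:
                   C          G          L          X
  I            5.827   0.003215      6.506     0.1175
  C        -0.002847  -0.001423  -0.001423    0.00427
  E            5.825   0.001791      6.504     0.1218
  solve Keq expr → x = 0.001423; check Q = 0.004568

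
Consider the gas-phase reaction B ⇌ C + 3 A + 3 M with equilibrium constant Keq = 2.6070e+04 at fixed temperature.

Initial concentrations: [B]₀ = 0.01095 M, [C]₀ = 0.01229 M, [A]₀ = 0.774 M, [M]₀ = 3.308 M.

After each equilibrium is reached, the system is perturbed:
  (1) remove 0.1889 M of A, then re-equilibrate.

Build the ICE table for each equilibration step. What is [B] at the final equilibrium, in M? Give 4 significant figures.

Q₀ = 18.84 vs Keq = 2.6070e+04 ⇒ Q<K, forward
Step 1:
                   B          C          A          M
  I          0.01095    0.01229      0.774      3.308
  C         -0.01093    0.01093     0.0328     0.0328
  E       1.7443e-05    0.02322     0.8068      3.341
  solve Keq expr → x = 0.01093; check Q = 2.6070e+04
Then remove 0.1889 M of A.
Step 2:
                   B          C          A          M
  I       1.7443e-05    0.02322     0.6179      3.341
  C       -9.6026e-06 9.6026e-06 2.8808e-05 2.8808e-05
  E       7.8401e-06    0.02323     0.6179      3.341
  solve Keq expr → x = 9.6026e-06; check Q = 2.6070e+04

[B]_eq = 7.8401e-06 M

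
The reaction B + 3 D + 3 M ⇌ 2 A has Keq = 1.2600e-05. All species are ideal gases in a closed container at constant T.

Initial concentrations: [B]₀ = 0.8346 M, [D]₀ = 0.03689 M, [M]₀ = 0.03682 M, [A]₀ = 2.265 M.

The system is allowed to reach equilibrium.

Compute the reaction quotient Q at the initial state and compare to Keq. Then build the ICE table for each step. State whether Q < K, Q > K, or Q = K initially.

Q₀ = 2.4529e+09 vs Keq = 1.2600e-05 ⇒ Q>K, reverse
Step 1:
                    B           D           M           A
  Initial      0.8346     0.03689     0.03682       2.265
  Change        1.053       3.159       3.159      -2.106
  Equil         1.888       3.196       3.196      0.1591
  solve Keq expr → x = -1.053; check Q = 1.2600e-05

Q₀ = 2.4529e+09; Q > K (proceeds reverse)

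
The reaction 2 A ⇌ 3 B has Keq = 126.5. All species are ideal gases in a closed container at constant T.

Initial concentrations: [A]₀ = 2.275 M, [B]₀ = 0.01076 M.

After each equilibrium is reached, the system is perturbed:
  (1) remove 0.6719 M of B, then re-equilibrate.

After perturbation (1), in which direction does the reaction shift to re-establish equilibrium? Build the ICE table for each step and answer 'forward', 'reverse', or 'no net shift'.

Q₀ = 2.4070e-07 vs Keq = 126.5 ⇒ Q<K, forward
Step 1:
                   A          B
  init         2.275    0.01076
  Δ           -1.859      2.788
  eq          0.4163      2.799
  solve Keq expr → x = 0.9293; check Q = 126.5
Then remove 0.6719 M of B.
Step 2:
                   A          B
  init        0.4163      2.127
  Δ          -0.1083     0.1625
  eq           0.308      2.289
  solve Keq expr → x = 0.05416; check Q = 126.5

Direction: forward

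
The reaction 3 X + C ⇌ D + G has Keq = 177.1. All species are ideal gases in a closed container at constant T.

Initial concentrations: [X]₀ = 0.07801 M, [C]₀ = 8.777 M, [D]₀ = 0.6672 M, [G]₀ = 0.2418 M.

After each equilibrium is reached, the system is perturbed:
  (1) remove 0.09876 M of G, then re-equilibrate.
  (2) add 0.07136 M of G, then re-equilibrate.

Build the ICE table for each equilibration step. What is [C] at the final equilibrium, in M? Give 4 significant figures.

Q₀ = 38.72 vs Keq = 177.1 ⇒ Q<K, forward
Step 1:
                   X          C          D          G
  init       0.07801      8.777     0.6672     0.2418
  Δ         -0.03012   -0.01004    0.01004    0.01004
  eq         0.04789      8.767     0.6772     0.2518
  solve Keq expr → x = 0.01004; check Q = 177.1
Then remove 0.09876 M of G.
Step 2:
                   X          C          D          G
  init       0.04789      8.767     0.6772     0.1531
  Δ        -0.007065  -0.002355   0.002355   0.002355
  eq         0.04083      8.765     0.6796     0.1554
  solve Keq expr → x = 0.002355; check Q = 177.1
Then add 0.07136 M of G.
Step 3:
                   X          C          D          G
  init       0.04083      8.765     0.6796     0.2268
  Δ         0.005315   0.001772  -0.001772  -0.001772
  eq         0.04614      8.766     0.6778      0.225
  solve Keq expr → x = -0.001772; check Q = 177.1

[C]_eq = 8.766 M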